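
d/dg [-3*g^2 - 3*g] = -6*g - 3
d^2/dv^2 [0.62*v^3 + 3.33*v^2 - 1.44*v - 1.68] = 3.72*v + 6.66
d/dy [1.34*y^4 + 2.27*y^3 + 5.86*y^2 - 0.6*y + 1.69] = 5.36*y^3 + 6.81*y^2 + 11.72*y - 0.6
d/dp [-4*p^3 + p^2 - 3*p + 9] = -12*p^2 + 2*p - 3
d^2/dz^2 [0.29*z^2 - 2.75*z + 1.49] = 0.580000000000000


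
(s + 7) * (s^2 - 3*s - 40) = s^3 + 4*s^2 - 61*s - 280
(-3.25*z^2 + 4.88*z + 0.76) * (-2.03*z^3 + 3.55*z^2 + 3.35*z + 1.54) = 6.5975*z^5 - 21.4439*z^4 + 4.8937*z^3 + 14.041*z^2 + 10.0612*z + 1.1704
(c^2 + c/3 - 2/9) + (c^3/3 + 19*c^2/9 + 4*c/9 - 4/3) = c^3/3 + 28*c^2/9 + 7*c/9 - 14/9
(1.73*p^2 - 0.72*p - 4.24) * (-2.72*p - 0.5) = -4.7056*p^3 + 1.0934*p^2 + 11.8928*p + 2.12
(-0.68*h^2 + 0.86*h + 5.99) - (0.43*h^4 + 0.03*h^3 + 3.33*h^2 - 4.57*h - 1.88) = -0.43*h^4 - 0.03*h^3 - 4.01*h^2 + 5.43*h + 7.87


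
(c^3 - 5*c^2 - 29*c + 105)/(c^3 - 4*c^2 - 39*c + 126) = (c + 5)/(c + 6)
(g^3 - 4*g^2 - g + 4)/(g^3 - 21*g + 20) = (g + 1)/(g + 5)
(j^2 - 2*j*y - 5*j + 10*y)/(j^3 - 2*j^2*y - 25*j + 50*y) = 1/(j + 5)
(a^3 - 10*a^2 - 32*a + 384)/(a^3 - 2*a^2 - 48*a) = (a - 8)/a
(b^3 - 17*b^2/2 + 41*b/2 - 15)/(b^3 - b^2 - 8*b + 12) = (b^2 - 13*b/2 + 15/2)/(b^2 + b - 6)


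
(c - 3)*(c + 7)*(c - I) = c^3 + 4*c^2 - I*c^2 - 21*c - 4*I*c + 21*I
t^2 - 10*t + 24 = (t - 6)*(t - 4)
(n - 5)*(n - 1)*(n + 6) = n^3 - 31*n + 30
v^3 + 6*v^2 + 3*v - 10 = (v - 1)*(v + 2)*(v + 5)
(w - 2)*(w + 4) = w^2 + 2*w - 8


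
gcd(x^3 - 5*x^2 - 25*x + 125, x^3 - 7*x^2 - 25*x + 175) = x^2 - 25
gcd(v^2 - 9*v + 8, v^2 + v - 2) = v - 1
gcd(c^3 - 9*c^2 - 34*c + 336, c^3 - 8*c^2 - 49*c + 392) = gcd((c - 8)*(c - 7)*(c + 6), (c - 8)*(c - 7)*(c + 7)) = c^2 - 15*c + 56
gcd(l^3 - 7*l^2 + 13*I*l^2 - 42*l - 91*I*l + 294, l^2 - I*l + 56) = l + 7*I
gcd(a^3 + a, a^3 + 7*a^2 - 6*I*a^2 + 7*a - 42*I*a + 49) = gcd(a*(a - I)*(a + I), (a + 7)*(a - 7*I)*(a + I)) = a + I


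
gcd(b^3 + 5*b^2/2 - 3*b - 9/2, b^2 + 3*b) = b + 3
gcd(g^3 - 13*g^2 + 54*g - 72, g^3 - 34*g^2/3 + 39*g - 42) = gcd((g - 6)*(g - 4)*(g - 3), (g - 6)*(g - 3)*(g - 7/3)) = g^2 - 9*g + 18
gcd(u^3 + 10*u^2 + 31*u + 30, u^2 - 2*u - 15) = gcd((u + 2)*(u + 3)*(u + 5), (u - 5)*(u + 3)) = u + 3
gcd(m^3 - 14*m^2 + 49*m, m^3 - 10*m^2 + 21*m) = m^2 - 7*m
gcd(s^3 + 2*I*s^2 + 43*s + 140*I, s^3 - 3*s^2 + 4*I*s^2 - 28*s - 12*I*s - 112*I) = s + 4*I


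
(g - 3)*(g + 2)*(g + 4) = g^3 + 3*g^2 - 10*g - 24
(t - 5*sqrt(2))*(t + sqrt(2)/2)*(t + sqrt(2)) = t^3 - 7*sqrt(2)*t^2/2 - 14*t - 5*sqrt(2)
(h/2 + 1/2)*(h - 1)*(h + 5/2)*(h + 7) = h^4/2 + 19*h^3/4 + 33*h^2/4 - 19*h/4 - 35/4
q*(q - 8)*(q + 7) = q^3 - q^2 - 56*q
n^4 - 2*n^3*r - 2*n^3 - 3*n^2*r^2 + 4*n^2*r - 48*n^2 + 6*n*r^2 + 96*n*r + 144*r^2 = (n - 8)*(n + 6)*(n - 3*r)*(n + r)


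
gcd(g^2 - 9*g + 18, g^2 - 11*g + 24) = g - 3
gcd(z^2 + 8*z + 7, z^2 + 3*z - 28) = z + 7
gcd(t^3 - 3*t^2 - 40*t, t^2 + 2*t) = t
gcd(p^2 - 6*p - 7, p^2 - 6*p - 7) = p^2 - 6*p - 7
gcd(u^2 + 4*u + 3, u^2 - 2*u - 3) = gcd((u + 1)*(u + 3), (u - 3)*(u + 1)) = u + 1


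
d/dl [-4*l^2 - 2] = -8*l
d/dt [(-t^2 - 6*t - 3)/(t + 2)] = (-t^2 - 4*t - 9)/(t^2 + 4*t + 4)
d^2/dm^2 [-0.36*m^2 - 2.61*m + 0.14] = -0.720000000000000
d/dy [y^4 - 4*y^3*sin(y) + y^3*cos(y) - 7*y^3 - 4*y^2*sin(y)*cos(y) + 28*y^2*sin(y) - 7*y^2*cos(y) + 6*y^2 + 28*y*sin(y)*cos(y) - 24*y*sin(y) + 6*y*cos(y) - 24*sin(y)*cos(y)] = -y^3*sin(y) - 4*y^3*cos(y) + 4*y^3 - 5*y^2*sin(y) + 31*y^2*cos(y) - 4*y^2*cos(2*y) - 21*y^2 + 50*y*sin(y) - 4*y*sin(2*y) - 38*y*cos(y) + 28*y*cos(2*y) + 12*y - 24*sin(y) + 14*sin(2*y) + 6*cos(y) - 24*cos(2*y)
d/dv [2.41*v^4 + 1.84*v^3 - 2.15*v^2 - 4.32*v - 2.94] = 9.64*v^3 + 5.52*v^2 - 4.3*v - 4.32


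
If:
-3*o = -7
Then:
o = 7/3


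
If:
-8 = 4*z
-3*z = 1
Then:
No Solution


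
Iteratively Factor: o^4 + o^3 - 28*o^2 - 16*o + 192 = (o - 4)*(o^3 + 5*o^2 - 8*o - 48) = (o - 4)*(o + 4)*(o^2 + o - 12) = (o - 4)*(o - 3)*(o + 4)*(o + 4)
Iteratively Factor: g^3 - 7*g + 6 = (g - 1)*(g^2 + g - 6) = (g - 1)*(g + 3)*(g - 2)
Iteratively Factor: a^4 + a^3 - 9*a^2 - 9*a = (a + 1)*(a^3 - 9*a) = (a - 3)*(a + 1)*(a^2 + 3*a) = a*(a - 3)*(a + 1)*(a + 3)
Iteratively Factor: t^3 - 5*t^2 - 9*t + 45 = (t - 5)*(t^2 - 9) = (t - 5)*(t - 3)*(t + 3)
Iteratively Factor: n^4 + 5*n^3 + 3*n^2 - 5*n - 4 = (n + 1)*(n^3 + 4*n^2 - n - 4) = (n + 1)*(n + 4)*(n^2 - 1) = (n + 1)^2*(n + 4)*(n - 1)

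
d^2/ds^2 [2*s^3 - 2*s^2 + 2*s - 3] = 12*s - 4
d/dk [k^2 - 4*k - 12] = 2*k - 4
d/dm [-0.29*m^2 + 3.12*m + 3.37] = 3.12 - 0.58*m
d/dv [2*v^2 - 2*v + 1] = 4*v - 2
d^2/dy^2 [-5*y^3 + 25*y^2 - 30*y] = 50 - 30*y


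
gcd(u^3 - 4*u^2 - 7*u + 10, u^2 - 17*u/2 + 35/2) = u - 5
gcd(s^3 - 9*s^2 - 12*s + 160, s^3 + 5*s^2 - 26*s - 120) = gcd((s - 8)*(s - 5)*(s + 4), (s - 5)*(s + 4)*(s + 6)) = s^2 - s - 20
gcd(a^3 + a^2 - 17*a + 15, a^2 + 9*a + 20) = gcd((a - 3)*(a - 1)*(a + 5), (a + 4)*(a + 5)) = a + 5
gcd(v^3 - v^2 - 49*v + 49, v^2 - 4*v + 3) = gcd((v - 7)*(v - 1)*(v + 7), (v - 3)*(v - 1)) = v - 1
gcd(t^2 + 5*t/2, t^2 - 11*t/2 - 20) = t + 5/2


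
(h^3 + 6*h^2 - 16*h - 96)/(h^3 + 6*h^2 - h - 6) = (h^2 - 16)/(h^2 - 1)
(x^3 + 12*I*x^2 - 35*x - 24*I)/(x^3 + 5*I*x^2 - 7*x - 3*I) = (x + 8*I)/(x + I)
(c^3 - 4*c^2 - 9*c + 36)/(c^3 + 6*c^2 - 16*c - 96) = (c^2 - 9)/(c^2 + 10*c + 24)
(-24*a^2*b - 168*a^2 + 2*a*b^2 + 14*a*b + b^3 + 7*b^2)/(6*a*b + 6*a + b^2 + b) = (-4*a*b - 28*a + b^2 + 7*b)/(b + 1)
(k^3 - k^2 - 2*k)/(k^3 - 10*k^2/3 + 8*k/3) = 3*(k + 1)/(3*k - 4)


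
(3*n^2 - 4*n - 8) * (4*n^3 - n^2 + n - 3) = 12*n^5 - 19*n^4 - 25*n^3 - 5*n^2 + 4*n + 24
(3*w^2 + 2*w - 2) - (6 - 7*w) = 3*w^2 + 9*w - 8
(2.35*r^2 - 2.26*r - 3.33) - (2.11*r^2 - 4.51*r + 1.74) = 0.24*r^2 + 2.25*r - 5.07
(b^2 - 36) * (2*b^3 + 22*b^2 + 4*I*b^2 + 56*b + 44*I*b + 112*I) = 2*b^5 + 22*b^4 + 4*I*b^4 - 16*b^3 + 44*I*b^3 - 792*b^2 - 32*I*b^2 - 2016*b - 1584*I*b - 4032*I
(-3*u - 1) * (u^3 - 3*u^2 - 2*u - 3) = -3*u^4 + 8*u^3 + 9*u^2 + 11*u + 3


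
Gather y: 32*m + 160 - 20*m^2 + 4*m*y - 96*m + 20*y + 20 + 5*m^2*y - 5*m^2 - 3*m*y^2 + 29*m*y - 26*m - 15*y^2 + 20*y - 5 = -25*m^2 - 90*m + y^2*(-3*m - 15) + y*(5*m^2 + 33*m + 40) + 175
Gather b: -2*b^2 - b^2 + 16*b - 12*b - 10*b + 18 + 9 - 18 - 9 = -3*b^2 - 6*b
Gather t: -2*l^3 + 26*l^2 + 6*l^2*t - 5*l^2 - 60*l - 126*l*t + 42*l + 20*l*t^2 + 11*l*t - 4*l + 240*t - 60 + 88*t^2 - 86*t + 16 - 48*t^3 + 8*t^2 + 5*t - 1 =-2*l^3 + 21*l^2 - 22*l - 48*t^3 + t^2*(20*l + 96) + t*(6*l^2 - 115*l + 159) - 45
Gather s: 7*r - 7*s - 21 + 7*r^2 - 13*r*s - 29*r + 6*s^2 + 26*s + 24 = 7*r^2 - 22*r + 6*s^2 + s*(19 - 13*r) + 3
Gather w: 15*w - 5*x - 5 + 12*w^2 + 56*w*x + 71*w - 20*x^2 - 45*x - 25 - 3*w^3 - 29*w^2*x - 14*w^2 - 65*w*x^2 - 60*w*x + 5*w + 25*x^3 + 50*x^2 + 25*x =-3*w^3 + w^2*(-29*x - 2) + w*(-65*x^2 - 4*x + 91) + 25*x^3 + 30*x^2 - 25*x - 30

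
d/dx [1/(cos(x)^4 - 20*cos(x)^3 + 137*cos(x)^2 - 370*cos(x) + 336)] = 2*(2*cos(x)^3 - 30*cos(x)^2 + 137*cos(x) - 185)*sin(x)/(cos(x)^4 - 20*cos(x)^3 + 137*cos(x)^2 - 370*cos(x) + 336)^2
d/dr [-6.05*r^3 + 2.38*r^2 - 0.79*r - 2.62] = -18.15*r^2 + 4.76*r - 0.79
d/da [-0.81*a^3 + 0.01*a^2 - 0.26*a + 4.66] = -2.43*a^2 + 0.02*a - 0.26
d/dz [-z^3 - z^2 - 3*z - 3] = -3*z^2 - 2*z - 3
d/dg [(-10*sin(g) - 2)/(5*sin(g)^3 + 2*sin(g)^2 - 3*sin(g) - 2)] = 2*(50*sin(g)^3 + 25*sin(g)^2 + 4*sin(g) + 7)*cos(g)/(5*sin(g)^3 + 2*sin(g)^2 - 3*sin(g) - 2)^2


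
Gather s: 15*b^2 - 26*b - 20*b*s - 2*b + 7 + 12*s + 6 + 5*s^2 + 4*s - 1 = 15*b^2 - 28*b + 5*s^2 + s*(16 - 20*b) + 12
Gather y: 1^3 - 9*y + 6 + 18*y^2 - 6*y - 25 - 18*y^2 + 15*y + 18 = 0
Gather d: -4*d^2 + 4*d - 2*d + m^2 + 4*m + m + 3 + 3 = -4*d^2 + 2*d + m^2 + 5*m + 6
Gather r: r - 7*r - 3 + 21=18 - 6*r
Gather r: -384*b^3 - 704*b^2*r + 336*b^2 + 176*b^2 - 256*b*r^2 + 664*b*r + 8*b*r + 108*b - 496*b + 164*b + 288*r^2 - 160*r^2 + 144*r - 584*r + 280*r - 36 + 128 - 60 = -384*b^3 + 512*b^2 - 224*b + r^2*(128 - 256*b) + r*(-704*b^2 + 672*b - 160) + 32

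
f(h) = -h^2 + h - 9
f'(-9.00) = 19.00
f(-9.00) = -99.00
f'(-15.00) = 31.00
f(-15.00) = -249.00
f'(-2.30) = 5.60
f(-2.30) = -16.59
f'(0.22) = 0.56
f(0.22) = -8.83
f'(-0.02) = 1.04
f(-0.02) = -9.02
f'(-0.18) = 1.36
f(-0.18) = -9.21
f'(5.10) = -9.20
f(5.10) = -29.91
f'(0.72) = -0.44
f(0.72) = -8.80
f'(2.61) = -4.22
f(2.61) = -13.20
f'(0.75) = -0.50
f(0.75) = -8.81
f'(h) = 1 - 2*h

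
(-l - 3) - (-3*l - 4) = 2*l + 1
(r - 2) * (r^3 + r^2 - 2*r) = r^4 - r^3 - 4*r^2 + 4*r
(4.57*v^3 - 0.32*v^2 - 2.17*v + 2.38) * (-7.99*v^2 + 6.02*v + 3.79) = -36.5143*v^5 + 30.0682*v^4 + 32.7322*v^3 - 33.2924*v^2 + 6.1033*v + 9.0202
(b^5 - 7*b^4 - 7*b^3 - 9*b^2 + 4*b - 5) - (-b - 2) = b^5 - 7*b^4 - 7*b^3 - 9*b^2 + 5*b - 3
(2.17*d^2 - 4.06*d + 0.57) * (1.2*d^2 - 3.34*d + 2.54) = 2.604*d^4 - 12.1198*d^3 + 19.7562*d^2 - 12.2162*d + 1.4478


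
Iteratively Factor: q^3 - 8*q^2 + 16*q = (q)*(q^2 - 8*q + 16) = q*(q - 4)*(q - 4)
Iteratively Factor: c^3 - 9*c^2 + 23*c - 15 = (c - 5)*(c^2 - 4*c + 3) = (c - 5)*(c - 3)*(c - 1)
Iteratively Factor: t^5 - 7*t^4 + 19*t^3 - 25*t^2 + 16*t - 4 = (t - 1)*(t^4 - 6*t^3 + 13*t^2 - 12*t + 4) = (t - 1)^2*(t^3 - 5*t^2 + 8*t - 4) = (t - 1)^3*(t^2 - 4*t + 4) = (t - 2)*(t - 1)^3*(t - 2)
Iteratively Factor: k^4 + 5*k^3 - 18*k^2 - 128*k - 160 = (k + 2)*(k^3 + 3*k^2 - 24*k - 80) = (k + 2)*(k + 4)*(k^2 - k - 20) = (k - 5)*(k + 2)*(k + 4)*(k + 4)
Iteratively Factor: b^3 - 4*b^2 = (b)*(b^2 - 4*b) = b*(b - 4)*(b)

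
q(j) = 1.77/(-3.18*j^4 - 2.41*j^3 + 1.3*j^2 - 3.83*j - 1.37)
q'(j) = 1.77*(12.72*j^3 + 7.23*j^2 - 2.6*j + 3.83)/(-3.18*j^4 - 2.41*j^3 + 1.3*j^2 - 3.83*j - 1.37)^2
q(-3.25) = -0.01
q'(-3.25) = -0.01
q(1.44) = -0.07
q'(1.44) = 0.15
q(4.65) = -0.00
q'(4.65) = 0.00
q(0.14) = -0.94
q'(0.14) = 1.81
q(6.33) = -0.00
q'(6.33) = 0.00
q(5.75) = -0.00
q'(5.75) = 0.00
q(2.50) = -0.01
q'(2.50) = 0.02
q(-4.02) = -0.00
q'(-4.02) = -0.00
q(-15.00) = -0.00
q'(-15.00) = -0.00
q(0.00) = -1.29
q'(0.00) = 3.61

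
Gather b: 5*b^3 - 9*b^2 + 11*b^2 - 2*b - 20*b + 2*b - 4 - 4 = 5*b^3 + 2*b^2 - 20*b - 8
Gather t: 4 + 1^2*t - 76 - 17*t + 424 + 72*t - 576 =56*t - 224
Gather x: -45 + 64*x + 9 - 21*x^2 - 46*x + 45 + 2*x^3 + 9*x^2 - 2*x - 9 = 2*x^3 - 12*x^2 + 16*x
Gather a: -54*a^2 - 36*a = -54*a^2 - 36*a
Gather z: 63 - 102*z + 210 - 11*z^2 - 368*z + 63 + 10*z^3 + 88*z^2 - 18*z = 10*z^3 + 77*z^2 - 488*z + 336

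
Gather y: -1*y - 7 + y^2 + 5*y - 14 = y^2 + 4*y - 21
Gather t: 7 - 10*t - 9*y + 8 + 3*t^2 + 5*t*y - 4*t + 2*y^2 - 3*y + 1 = 3*t^2 + t*(5*y - 14) + 2*y^2 - 12*y + 16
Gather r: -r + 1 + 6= 7 - r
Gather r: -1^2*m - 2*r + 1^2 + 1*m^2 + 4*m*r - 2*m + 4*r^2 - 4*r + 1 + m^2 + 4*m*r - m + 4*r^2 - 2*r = 2*m^2 - 4*m + 8*r^2 + r*(8*m - 8) + 2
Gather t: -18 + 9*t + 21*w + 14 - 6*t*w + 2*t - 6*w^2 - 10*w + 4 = t*(11 - 6*w) - 6*w^2 + 11*w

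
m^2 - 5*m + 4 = (m - 4)*(m - 1)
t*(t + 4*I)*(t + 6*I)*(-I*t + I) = -I*t^4 + 10*t^3 + I*t^3 - 10*t^2 + 24*I*t^2 - 24*I*t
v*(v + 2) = v^2 + 2*v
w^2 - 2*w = w*(w - 2)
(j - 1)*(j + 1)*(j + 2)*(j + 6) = j^4 + 8*j^3 + 11*j^2 - 8*j - 12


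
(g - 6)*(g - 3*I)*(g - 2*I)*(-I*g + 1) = -I*g^4 - 4*g^3 + 6*I*g^3 + 24*g^2 + I*g^2 - 6*g - 6*I*g + 36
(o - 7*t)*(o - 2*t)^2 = o^3 - 11*o^2*t + 32*o*t^2 - 28*t^3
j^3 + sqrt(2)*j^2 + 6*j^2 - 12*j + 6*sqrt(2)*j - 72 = (j + 6)*(j - 2*sqrt(2))*(j + 3*sqrt(2))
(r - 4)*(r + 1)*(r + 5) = r^3 + 2*r^2 - 19*r - 20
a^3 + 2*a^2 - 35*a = a*(a - 5)*(a + 7)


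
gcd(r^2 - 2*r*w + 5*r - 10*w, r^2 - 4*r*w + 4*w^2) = r - 2*w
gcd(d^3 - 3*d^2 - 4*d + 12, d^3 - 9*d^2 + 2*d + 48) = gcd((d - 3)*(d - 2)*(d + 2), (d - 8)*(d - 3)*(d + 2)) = d^2 - d - 6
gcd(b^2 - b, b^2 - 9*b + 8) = b - 1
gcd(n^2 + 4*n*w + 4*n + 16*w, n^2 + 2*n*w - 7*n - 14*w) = 1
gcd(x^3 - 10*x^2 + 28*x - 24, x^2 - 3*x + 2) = x - 2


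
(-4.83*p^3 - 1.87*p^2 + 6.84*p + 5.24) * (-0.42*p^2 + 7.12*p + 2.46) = 2.0286*p^5 - 33.6042*p^4 - 28.069*p^3 + 41.8998*p^2 + 54.1352*p + 12.8904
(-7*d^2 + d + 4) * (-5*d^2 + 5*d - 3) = 35*d^4 - 40*d^3 + 6*d^2 + 17*d - 12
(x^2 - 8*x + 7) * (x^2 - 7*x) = x^4 - 15*x^3 + 63*x^2 - 49*x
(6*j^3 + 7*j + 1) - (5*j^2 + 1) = 6*j^3 - 5*j^2 + 7*j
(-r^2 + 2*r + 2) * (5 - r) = r^3 - 7*r^2 + 8*r + 10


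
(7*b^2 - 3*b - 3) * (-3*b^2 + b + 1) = -21*b^4 + 16*b^3 + 13*b^2 - 6*b - 3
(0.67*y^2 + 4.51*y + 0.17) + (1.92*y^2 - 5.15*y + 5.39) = 2.59*y^2 - 0.640000000000001*y + 5.56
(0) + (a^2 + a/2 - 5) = a^2 + a/2 - 5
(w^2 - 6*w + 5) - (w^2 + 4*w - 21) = 26 - 10*w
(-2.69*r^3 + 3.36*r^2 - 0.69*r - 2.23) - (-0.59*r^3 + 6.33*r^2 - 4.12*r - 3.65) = -2.1*r^3 - 2.97*r^2 + 3.43*r + 1.42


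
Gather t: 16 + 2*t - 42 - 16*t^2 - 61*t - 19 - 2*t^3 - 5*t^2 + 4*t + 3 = -2*t^3 - 21*t^2 - 55*t - 42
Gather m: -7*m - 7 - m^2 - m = -m^2 - 8*m - 7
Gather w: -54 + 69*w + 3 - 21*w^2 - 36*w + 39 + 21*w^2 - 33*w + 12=0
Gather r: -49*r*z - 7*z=-49*r*z - 7*z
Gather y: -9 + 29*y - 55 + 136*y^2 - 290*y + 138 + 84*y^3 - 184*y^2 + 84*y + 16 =84*y^3 - 48*y^2 - 177*y + 90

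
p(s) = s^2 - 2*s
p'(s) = 2*s - 2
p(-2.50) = 11.25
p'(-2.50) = -7.00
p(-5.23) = 37.81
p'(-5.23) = -12.46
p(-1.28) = 4.20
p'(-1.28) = -4.56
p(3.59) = 5.71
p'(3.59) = 5.18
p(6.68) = 31.26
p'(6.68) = 11.36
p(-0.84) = 2.39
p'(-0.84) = -3.68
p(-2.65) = 12.32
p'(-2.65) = -7.30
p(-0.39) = 0.93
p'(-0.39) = -2.78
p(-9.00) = 99.00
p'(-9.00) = -20.00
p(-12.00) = 168.00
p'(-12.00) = -26.00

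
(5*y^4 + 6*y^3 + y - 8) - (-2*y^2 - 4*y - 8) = 5*y^4 + 6*y^3 + 2*y^2 + 5*y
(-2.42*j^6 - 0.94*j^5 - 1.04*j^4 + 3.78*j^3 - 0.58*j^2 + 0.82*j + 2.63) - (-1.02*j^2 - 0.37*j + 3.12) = -2.42*j^6 - 0.94*j^5 - 1.04*j^4 + 3.78*j^3 + 0.44*j^2 + 1.19*j - 0.49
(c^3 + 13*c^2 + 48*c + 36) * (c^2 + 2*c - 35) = c^5 + 15*c^4 + 39*c^3 - 323*c^2 - 1608*c - 1260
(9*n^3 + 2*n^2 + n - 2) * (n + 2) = 9*n^4 + 20*n^3 + 5*n^2 - 4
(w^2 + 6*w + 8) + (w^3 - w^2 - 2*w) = w^3 + 4*w + 8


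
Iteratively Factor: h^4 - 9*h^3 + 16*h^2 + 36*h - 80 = (h - 5)*(h^3 - 4*h^2 - 4*h + 16) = (h - 5)*(h - 4)*(h^2 - 4) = (h - 5)*(h - 4)*(h + 2)*(h - 2)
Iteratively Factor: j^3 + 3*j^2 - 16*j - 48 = (j + 3)*(j^2 - 16) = (j - 4)*(j + 3)*(j + 4)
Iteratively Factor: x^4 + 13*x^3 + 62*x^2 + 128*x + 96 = (x + 2)*(x^3 + 11*x^2 + 40*x + 48) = (x + 2)*(x + 4)*(x^2 + 7*x + 12) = (x + 2)*(x + 3)*(x + 4)*(x + 4)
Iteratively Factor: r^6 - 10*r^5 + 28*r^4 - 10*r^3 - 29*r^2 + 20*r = (r + 1)*(r^5 - 11*r^4 + 39*r^3 - 49*r^2 + 20*r) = (r - 1)*(r + 1)*(r^4 - 10*r^3 + 29*r^2 - 20*r) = (r - 1)^2*(r + 1)*(r^3 - 9*r^2 + 20*r) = (r - 4)*(r - 1)^2*(r + 1)*(r^2 - 5*r) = r*(r - 4)*(r - 1)^2*(r + 1)*(r - 5)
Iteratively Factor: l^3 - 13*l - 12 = (l + 1)*(l^2 - l - 12) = (l + 1)*(l + 3)*(l - 4)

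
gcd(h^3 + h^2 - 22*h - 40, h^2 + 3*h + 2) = h + 2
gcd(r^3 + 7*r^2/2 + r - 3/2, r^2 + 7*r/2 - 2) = r - 1/2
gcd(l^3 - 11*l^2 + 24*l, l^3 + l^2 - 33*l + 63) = l - 3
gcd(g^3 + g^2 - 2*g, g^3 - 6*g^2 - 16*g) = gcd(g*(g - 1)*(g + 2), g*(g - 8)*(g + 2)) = g^2 + 2*g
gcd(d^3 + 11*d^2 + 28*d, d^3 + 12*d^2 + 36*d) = d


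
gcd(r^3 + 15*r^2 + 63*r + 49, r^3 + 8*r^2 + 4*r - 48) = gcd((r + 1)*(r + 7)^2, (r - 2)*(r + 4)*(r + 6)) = 1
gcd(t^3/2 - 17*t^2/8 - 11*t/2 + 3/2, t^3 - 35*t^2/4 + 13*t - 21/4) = 1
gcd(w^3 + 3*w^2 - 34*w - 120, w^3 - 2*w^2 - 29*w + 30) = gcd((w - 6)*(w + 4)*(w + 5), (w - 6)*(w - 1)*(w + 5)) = w^2 - w - 30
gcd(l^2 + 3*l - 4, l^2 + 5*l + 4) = l + 4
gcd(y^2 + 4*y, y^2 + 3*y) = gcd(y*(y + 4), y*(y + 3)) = y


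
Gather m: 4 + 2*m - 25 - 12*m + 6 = -10*m - 15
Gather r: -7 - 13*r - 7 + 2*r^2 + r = 2*r^2 - 12*r - 14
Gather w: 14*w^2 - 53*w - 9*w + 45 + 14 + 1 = 14*w^2 - 62*w + 60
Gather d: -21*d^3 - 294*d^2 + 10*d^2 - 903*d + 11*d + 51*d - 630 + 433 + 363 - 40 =-21*d^3 - 284*d^2 - 841*d + 126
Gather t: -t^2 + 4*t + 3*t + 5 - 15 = -t^2 + 7*t - 10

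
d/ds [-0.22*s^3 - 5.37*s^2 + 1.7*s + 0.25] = -0.66*s^2 - 10.74*s + 1.7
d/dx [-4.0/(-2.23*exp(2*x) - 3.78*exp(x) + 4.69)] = (-17.84*exp(x) - 15.12)*exp(x)/(2.23*exp(2*x) + 3.78*exp(x) - 4.69)^2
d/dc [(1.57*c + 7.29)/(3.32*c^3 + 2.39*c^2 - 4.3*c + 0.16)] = (-10.4248*c^3 - 76.3607*c^2 - 34.8462*c + 31.5982)/(11.0224*c^6 + 15.8696*c^5 - 22.8399*c^4 - 19.4916*c^3 + 19.2548*c^2 - 1.376*c + 0.0256)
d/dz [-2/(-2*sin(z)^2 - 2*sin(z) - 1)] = -(4*sin(2*z) + 4*cos(z))/(2*sin(z) - cos(2*z) + 2)^2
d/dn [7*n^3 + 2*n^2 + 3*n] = 21*n^2 + 4*n + 3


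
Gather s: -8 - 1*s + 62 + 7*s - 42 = 6*s + 12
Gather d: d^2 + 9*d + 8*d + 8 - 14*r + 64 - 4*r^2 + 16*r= d^2 + 17*d - 4*r^2 + 2*r + 72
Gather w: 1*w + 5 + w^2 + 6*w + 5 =w^2 + 7*w + 10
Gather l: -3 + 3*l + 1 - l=2*l - 2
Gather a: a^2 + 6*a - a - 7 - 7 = a^2 + 5*a - 14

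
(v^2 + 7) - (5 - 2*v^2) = 3*v^2 + 2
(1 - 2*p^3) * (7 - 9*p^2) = 18*p^5 - 14*p^3 - 9*p^2 + 7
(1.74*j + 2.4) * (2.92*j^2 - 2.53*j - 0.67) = 5.0808*j^3 + 2.6058*j^2 - 7.2378*j - 1.608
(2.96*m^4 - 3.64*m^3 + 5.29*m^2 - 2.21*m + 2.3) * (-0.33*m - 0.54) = -0.9768*m^5 - 0.3972*m^4 + 0.2199*m^3 - 2.1273*m^2 + 0.4344*m - 1.242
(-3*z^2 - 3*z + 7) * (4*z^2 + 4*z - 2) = -12*z^4 - 24*z^3 + 22*z^2 + 34*z - 14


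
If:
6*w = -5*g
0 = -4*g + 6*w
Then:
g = 0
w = 0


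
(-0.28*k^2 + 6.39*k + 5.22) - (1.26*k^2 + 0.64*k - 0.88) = -1.54*k^2 + 5.75*k + 6.1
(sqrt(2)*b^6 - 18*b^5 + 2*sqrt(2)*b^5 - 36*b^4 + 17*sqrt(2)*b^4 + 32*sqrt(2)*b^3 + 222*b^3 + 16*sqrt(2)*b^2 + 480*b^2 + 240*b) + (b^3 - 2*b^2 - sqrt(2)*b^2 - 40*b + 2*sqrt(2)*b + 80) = sqrt(2)*b^6 - 18*b^5 + 2*sqrt(2)*b^5 - 36*b^4 + 17*sqrt(2)*b^4 + 32*sqrt(2)*b^3 + 223*b^3 + 15*sqrt(2)*b^2 + 478*b^2 + 2*sqrt(2)*b + 200*b + 80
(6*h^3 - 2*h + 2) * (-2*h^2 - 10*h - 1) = -12*h^5 - 60*h^4 - 2*h^3 + 16*h^2 - 18*h - 2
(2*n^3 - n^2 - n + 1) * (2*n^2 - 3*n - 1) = 4*n^5 - 8*n^4 - n^3 + 6*n^2 - 2*n - 1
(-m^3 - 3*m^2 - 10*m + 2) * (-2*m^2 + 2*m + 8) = 2*m^5 + 4*m^4 + 6*m^3 - 48*m^2 - 76*m + 16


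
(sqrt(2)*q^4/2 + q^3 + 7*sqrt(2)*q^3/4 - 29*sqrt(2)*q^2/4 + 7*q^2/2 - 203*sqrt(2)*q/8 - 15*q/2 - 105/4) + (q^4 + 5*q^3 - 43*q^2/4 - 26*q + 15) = sqrt(2)*q^4/2 + q^4 + 7*sqrt(2)*q^3/4 + 6*q^3 - 29*sqrt(2)*q^2/4 - 29*q^2/4 - 203*sqrt(2)*q/8 - 67*q/2 - 45/4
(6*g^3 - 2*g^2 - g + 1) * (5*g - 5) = 30*g^4 - 40*g^3 + 5*g^2 + 10*g - 5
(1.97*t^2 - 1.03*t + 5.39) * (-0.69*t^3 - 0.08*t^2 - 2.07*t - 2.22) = -1.3593*t^5 + 0.5531*t^4 - 7.7146*t^3 - 2.6725*t^2 - 8.8707*t - 11.9658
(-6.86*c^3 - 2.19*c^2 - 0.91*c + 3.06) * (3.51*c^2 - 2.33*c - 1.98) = -24.0786*c^5 + 8.2969*c^4 + 15.4914*c^3 + 17.1971*c^2 - 5.328*c - 6.0588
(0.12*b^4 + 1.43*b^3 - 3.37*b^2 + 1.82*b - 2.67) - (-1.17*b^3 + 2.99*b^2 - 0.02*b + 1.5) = 0.12*b^4 + 2.6*b^3 - 6.36*b^2 + 1.84*b - 4.17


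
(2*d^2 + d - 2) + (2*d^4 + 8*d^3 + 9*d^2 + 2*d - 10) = 2*d^4 + 8*d^3 + 11*d^2 + 3*d - 12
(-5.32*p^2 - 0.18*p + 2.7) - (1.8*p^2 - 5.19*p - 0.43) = -7.12*p^2 + 5.01*p + 3.13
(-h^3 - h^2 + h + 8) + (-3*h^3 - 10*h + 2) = -4*h^3 - h^2 - 9*h + 10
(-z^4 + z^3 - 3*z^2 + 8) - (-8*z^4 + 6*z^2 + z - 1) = 7*z^4 + z^3 - 9*z^2 - z + 9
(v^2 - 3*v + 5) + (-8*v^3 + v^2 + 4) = -8*v^3 + 2*v^2 - 3*v + 9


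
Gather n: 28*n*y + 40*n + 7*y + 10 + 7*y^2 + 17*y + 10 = n*(28*y + 40) + 7*y^2 + 24*y + 20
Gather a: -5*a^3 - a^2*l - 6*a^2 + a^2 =-5*a^3 + a^2*(-l - 5)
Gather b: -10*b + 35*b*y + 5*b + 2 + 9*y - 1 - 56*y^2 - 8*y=b*(35*y - 5) - 56*y^2 + y + 1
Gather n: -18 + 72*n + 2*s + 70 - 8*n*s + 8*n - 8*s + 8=n*(80 - 8*s) - 6*s + 60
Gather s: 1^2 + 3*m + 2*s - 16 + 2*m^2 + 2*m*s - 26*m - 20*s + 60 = 2*m^2 - 23*m + s*(2*m - 18) + 45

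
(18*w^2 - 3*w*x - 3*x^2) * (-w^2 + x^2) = -18*w^4 + 3*w^3*x + 21*w^2*x^2 - 3*w*x^3 - 3*x^4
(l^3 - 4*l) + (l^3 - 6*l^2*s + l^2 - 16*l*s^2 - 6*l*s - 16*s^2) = 2*l^3 - 6*l^2*s + l^2 - 16*l*s^2 - 6*l*s - 4*l - 16*s^2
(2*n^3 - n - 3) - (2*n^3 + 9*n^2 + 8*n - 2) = -9*n^2 - 9*n - 1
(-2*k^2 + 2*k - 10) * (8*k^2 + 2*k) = -16*k^4 + 12*k^3 - 76*k^2 - 20*k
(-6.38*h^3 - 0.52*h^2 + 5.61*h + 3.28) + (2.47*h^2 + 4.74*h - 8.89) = -6.38*h^3 + 1.95*h^2 + 10.35*h - 5.61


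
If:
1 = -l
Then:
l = -1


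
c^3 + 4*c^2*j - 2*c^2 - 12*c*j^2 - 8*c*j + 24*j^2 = (c - 2)*(c - 2*j)*(c + 6*j)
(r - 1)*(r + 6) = r^2 + 5*r - 6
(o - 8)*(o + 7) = o^2 - o - 56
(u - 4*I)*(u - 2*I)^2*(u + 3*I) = u^4 - 5*I*u^3 + 4*u^2 - 44*I*u - 48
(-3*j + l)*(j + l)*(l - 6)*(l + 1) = -3*j^2*l^2 + 15*j^2*l + 18*j^2 - 2*j*l^3 + 10*j*l^2 + 12*j*l + l^4 - 5*l^3 - 6*l^2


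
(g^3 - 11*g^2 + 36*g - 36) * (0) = 0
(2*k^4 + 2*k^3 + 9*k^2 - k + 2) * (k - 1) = 2*k^5 + 7*k^3 - 10*k^2 + 3*k - 2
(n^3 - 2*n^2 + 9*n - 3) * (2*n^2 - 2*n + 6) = 2*n^5 - 6*n^4 + 28*n^3 - 36*n^2 + 60*n - 18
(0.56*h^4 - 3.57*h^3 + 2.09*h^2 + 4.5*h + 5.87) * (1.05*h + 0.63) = 0.588*h^5 - 3.3957*h^4 - 0.0545999999999998*h^3 + 6.0417*h^2 + 8.9985*h + 3.6981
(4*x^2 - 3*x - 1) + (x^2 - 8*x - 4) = 5*x^2 - 11*x - 5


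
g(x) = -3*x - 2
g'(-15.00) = -3.00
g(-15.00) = 43.00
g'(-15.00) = -3.00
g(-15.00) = 43.00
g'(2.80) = -3.00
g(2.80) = -10.40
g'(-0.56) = -3.00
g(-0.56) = -0.32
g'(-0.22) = -3.00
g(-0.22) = -1.34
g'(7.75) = -3.00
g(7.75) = -25.25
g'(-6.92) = -3.00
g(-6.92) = 18.76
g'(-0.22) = -3.00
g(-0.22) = -1.34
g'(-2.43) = -3.00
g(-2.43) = 5.29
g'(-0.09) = -3.00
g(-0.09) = -1.73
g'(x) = -3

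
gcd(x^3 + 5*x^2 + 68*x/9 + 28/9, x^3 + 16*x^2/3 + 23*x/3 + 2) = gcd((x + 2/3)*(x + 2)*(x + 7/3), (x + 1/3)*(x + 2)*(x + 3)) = x + 2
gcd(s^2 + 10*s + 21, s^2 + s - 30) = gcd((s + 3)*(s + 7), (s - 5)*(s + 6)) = 1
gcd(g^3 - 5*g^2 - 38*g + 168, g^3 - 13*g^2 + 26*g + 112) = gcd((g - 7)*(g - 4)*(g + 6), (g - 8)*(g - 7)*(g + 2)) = g - 7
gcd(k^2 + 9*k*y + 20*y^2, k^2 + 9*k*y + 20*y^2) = k^2 + 9*k*y + 20*y^2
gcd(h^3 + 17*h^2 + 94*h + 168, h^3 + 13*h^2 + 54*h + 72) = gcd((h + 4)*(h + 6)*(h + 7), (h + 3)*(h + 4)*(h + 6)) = h^2 + 10*h + 24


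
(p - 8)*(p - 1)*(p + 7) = p^3 - 2*p^2 - 55*p + 56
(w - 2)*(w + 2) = w^2 - 4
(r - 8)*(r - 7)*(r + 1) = r^3 - 14*r^2 + 41*r + 56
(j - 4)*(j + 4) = j^2 - 16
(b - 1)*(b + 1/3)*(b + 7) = b^3 + 19*b^2/3 - 5*b - 7/3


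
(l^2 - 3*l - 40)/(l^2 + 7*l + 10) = (l - 8)/(l + 2)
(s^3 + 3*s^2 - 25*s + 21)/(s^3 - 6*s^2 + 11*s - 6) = (s + 7)/(s - 2)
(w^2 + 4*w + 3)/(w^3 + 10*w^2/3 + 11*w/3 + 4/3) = 3*(w + 3)/(3*w^2 + 7*w + 4)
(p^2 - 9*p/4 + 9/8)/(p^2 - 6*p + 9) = (8*p^2 - 18*p + 9)/(8*(p^2 - 6*p + 9))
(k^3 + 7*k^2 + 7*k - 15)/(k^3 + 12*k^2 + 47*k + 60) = (k - 1)/(k + 4)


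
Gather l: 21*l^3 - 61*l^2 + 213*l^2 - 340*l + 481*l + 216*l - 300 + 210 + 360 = 21*l^3 + 152*l^2 + 357*l + 270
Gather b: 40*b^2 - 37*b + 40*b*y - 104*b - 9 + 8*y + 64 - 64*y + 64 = 40*b^2 + b*(40*y - 141) - 56*y + 119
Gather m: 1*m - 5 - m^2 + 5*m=-m^2 + 6*m - 5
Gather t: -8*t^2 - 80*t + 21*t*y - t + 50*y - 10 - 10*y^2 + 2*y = -8*t^2 + t*(21*y - 81) - 10*y^2 + 52*y - 10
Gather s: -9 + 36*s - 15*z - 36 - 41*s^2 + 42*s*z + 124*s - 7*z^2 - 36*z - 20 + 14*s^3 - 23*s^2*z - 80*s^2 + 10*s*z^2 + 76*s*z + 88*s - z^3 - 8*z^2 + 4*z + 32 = 14*s^3 + s^2*(-23*z - 121) + s*(10*z^2 + 118*z + 248) - z^3 - 15*z^2 - 47*z - 33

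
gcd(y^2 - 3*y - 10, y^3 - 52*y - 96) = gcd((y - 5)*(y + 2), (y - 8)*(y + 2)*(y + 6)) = y + 2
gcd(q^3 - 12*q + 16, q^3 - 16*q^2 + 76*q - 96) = q - 2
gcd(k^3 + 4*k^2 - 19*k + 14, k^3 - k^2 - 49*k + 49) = k^2 + 6*k - 7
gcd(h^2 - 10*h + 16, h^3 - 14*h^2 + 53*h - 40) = h - 8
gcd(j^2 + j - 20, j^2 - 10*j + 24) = j - 4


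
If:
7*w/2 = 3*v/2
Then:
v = 7*w/3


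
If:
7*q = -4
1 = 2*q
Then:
No Solution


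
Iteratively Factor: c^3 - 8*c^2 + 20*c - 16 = (c - 2)*(c^2 - 6*c + 8) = (c - 2)^2*(c - 4)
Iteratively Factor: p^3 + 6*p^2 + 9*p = (p + 3)*(p^2 + 3*p) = (p + 3)^2*(p)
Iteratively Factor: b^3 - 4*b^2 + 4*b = (b - 2)*(b^2 - 2*b) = b*(b - 2)*(b - 2)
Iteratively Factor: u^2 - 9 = (u + 3)*(u - 3)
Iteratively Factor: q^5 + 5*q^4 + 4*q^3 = (q + 1)*(q^4 + 4*q^3) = q*(q + 1)*(q^3 + 4*q^2) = q^2*(q + 1)*(q^2 + 4*q) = q^3*(q + 1)*(q + 4)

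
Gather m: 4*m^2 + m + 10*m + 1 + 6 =4*m^2 + 11*m + 7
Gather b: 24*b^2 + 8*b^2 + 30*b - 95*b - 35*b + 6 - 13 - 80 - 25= 32*b^2 - 100*b - 112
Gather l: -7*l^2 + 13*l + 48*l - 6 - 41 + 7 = -7*l^2 + 61*l - 40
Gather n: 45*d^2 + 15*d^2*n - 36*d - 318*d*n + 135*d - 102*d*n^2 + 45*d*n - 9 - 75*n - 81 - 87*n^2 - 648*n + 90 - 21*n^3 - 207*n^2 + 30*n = 45*d^2 + 99*d - 21*n^3 + n^2*(-102*d - 294) + n*(15*d^2 - 273*d - 693)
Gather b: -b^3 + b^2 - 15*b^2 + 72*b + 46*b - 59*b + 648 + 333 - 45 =-b^3 - 14*b^2 + 59*b + 936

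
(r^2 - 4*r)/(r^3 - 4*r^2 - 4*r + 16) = r/(r^2 - 4)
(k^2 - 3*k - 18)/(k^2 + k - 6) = (k - 6)/(k - 2)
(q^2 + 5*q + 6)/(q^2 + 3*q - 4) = (q^2 + 5*q + 6)/(q^2 + 3*q - 4)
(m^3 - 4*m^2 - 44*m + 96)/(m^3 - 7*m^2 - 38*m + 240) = (m - 2)/(m - 5)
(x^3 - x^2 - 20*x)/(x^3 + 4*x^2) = (x - 5)/x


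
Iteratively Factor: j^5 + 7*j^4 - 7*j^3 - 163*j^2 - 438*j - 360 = (j + 3)*(j^4 + 4*j^3 - 19*j^2 - 106*j - 120) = (j + 2)*(j + 3)*(j^3 + 2*j^2 - 23*j - 60) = (j + 2)*(j + 3)^2*(j^2 - j - 20) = (j + 2)*(j + 3)^2*(j + 4)*(j - 5)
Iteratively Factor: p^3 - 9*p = (p + 3)*(p^2 - 3*p) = p*(p + 3)*(p - 3)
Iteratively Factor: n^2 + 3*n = (n)*(n + 3)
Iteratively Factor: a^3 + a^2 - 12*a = (a)*(a^2 + a - 12) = a*(a + 4)*(a - 3)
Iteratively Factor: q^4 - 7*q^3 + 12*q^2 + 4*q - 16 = (q - 2)*(q^3 - 5*q^2 + 2*q + 8) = (q - 4)*(q - 2)*(q^2 - q - 2) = (q - 4)*(q - 2)*(q + 1)*(q - 2)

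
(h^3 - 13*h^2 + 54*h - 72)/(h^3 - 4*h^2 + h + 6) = (h^2 - 10*h + 24)/(h^2 - h - 2)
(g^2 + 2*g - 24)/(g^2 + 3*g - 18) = (g - 4)/(g - 3)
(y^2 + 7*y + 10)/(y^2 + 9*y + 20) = (y + 2)/(y + 4)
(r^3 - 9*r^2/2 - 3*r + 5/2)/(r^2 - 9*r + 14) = (2*r^3 - 9*r^2 - 6*r + 5)/(2*(r^2 - 9*r + 14))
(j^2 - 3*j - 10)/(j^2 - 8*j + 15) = (j + 2)/(j - 3)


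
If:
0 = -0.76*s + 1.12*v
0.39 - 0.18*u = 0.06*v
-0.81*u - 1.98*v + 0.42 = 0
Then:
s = -1.15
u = 2.43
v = -0.78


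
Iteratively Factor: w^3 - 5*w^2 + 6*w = (w - 3)*(w^2 - 2*w) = (w - 3)*(w - 2)*(w)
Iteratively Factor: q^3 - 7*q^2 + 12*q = (q)*(q^2 - 7*q + 12) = q*(q - 4)*(q - 3)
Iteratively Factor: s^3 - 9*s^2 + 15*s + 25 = (s - 5)*(s^2 - 4*s - 5) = (s - 5)^2*(s + 1)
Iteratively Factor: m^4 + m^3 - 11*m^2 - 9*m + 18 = (m - 3)*(m^3 + 4*m^2 + m - 6) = (m - 3)*(m + 3)*(m^2 + m - 2) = (m - 3)*(m - 1)*(m + 3)*(m + 2)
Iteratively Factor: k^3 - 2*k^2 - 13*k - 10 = (k + 2)*(k^2 - 4*k - 5) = (k + 1)*(k + 2)*(k - 5)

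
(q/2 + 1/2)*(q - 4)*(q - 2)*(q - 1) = q^4/2 - 3*q^3 + 7*q^2/2 + 3*q - 4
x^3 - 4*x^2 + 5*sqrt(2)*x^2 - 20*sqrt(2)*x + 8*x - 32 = (x - 4)*(x + sqrt(2))*(x + 4*sqrt(2))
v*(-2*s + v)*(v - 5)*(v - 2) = -2*s*v^3 + 14*s*v^2 - 20*s*v + v^4 - 7*v^3 + 10*v^2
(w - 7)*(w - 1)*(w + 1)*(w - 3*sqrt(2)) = w^4 - 7*w^3 - 3*sqrt(2)*w^3 - w^2 + 21*sqrt(2)*w^2 + 3*sqrt(2)*w + 7*w - 21*sqrt(2)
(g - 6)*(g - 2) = g^2 - 8*g + 12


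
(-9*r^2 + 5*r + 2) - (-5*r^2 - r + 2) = -4*r^2 + 6*r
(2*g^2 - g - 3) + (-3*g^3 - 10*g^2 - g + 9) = -3*g^3 - 8*g^2 - 2*g + 6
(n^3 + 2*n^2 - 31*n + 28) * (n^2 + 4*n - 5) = n^5 + 6*n^4 - 28*n^3 - 106*n^2 + 267*n - 140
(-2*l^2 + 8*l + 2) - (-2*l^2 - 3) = 8*l + 5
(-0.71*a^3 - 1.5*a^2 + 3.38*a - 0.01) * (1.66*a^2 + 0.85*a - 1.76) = -1.1786*a^5 - 3.0935*a^4 + 5.5854*a^3 + 5.4964*a^2 - 5.9573*a + 0.0176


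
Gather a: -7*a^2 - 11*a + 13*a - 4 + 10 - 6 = -7*a^2 + 2*a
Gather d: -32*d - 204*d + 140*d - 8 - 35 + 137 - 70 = 24 - 96*d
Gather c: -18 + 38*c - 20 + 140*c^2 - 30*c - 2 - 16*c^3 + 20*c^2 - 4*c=-16*c^3 + 160*c^2 + 4*c - 40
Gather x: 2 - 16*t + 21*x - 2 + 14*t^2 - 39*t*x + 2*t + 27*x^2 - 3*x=14*t^2 - 14*t + 27*x^2 + x*(18 - 39*t)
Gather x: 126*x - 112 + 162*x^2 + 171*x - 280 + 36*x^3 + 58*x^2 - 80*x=36*x^3 + 220*x^2 + 217*x - 392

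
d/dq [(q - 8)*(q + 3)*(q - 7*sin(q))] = -(q - 8)*(q + 3)*(7*cos(q) - 1) + (q - 8)*(q - 7*sin(q)) + (q + 3)*(q - 7*sin(q))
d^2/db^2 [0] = 0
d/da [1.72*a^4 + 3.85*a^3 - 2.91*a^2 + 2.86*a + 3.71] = 6.88*a^3 + 11.55*a^2 - 5.82*a + 2.86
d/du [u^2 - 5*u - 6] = 2*u - 5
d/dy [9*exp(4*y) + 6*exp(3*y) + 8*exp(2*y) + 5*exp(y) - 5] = (36*exp(3*y) + 18*exp(2*y) + 16*exp(y) + 5)*exp(y)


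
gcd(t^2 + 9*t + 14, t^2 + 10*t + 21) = t + 7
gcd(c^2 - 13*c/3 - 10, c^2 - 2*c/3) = 1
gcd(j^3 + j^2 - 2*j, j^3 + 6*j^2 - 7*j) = j^2 - j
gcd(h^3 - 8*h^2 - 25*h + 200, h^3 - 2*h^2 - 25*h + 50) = h^2 - 25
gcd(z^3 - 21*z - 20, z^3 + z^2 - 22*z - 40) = z^2 - z - 20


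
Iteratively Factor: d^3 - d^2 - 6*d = (d)*(d^2 - d - 6) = d*(d + 2)*(d - 3)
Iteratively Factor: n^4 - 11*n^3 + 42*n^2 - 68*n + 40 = (n - 2)*(n^3 - 9*n^2 + 24*n - 20) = (n - 2)^2*(n^2 - 7*n + 10) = (n - 5)*(n - 2)^2*(n - 2)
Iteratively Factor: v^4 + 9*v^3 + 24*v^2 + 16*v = (v + 4)*(v^3 + 5*v^2 + 4*v) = (v + 4)^2*(v^2 + v) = (v + 1)*(v + 4)^2*(v)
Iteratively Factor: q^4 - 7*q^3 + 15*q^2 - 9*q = (q)*(q^3 - 7*q^2 + 15*q - 9) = q*(q - 1)*(q^2 - 6*q + 9) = q*(q - 3)*(q - 1)*(q - 3)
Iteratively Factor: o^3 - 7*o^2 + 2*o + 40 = (o - 5)*(o^2 - 2*o - 8) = (o - 5)*(o - 4)*(o + 2)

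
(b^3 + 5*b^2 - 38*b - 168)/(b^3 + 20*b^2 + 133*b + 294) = (b^2 - 2*b - 24)/(b^2 + 13*b + 42)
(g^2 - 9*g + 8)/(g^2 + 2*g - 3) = (g - 8)/(g + 3)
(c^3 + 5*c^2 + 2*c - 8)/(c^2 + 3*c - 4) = c + 2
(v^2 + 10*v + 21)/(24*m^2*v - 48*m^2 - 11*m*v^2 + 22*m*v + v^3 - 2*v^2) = (v^2 + 10*v + 21)/(24*m^2*v - 48*m^2 - 11*m*v^2 + 22*m*v + v^3 - 2*v^2)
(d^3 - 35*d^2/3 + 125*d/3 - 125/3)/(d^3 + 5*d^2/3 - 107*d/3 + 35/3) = (3*d^2 - 20*d + 25)/(3*d^2 + 20*d - 7)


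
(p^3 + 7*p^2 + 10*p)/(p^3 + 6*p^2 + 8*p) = (p + 5)/(p + 4)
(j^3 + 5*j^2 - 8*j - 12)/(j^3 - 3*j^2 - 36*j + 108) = (j^2 - j - 2)/(j^2 - 9*j + 18)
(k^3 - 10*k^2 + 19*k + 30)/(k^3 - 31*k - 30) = (k - 5)/(k + 5)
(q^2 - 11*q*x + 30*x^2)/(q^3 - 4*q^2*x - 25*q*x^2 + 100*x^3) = (-q + 6*x)/(-q^2 - q*x + 20*x^2)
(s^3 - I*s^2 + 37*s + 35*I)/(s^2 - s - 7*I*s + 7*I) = (s^2 + 6*I*s - 5)/(s - 1)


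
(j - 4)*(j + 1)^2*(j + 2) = j^4 - 11*j^2 - 18*j - 8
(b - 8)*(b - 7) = b^2 - 15*b + 56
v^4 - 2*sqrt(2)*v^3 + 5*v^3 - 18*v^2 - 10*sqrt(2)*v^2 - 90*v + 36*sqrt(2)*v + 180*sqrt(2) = (v + 5)*(v - 3*sqrt(2))*(v - 2*sqrt(2))*(v + 3*sqrt(2))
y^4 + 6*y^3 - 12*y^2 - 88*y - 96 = (y - 4)*(y + 2)^2*(y + 6)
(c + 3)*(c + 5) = c^2 + 8*c + 15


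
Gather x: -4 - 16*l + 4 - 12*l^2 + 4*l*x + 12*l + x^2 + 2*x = -12*l^2 - 4*l + x^2 + x*(4*l + 2)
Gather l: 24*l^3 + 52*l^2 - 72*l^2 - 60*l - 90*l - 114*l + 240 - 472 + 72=24*l^3 - 20*l^2 - 264*l - 160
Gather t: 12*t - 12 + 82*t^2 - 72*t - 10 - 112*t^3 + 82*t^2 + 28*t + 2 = -112*t^3 + 164*t^2 - 32*t - 20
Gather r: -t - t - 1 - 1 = -2*t - 2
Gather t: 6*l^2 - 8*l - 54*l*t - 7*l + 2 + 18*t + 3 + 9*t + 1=6*l^2 - 15*l + t*(27 - 54*l) + 6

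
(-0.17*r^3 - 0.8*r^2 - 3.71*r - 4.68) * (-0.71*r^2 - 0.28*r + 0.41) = 0.1207*r^5 + 0.6156*r^4 + 2.7884*r^3 + 4.0336*r^2 - 0.2107*r - 1.9188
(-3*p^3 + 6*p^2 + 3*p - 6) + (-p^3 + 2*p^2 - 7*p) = -4*p^3 + 8*p^2 - 4*p - 6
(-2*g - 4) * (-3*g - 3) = 6*g^2 + 18*g + 12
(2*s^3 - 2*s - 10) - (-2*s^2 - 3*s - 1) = 2*s^3 + 2*s^2 + s - 9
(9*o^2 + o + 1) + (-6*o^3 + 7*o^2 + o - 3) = -6*o^3 + 16*o^2 + 2*o - 2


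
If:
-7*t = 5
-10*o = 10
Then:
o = -1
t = -5/7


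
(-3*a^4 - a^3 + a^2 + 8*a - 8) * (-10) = 30*a^4 + 10*a^3 - 10*a^2 - 80*a + 80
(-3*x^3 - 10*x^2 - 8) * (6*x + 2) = -18*x^4 - 66*x^3 - 20*x^2 - 48*x - 16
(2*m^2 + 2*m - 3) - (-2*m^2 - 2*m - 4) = 4*m^2 + 4*m + 1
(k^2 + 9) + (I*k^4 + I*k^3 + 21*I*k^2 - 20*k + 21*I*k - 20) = I*k^4 + I*k^3 + k^2 + 21*I*k^2 - 20*k + 21*I*k - 11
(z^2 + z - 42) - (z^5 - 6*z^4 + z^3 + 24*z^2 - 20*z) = -z^5 + 6*z^4 - z^3 - 23*z^2 + 21*z - 42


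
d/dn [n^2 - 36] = 2*n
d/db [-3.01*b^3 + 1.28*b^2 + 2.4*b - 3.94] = -9.03*b^2 + 2.56*b + 2.4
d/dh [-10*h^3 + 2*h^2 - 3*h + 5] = -30*h^2 + 4*h - 3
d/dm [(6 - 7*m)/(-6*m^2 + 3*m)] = 2*(-7*m^2 + 12*m - 3)/(3*m^2*(4*m^2 - 4*m + 1))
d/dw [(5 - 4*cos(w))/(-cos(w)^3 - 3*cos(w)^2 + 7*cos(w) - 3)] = (8*cos(w)^3 - 3*cos(w)^2 - 30*cos(w) + 23)*sin(w)/((cos(w) - 1)^2*(cos(w)^2 + 4*cos(w) - 3)^2)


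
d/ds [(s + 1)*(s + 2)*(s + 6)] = 3*s^2 + 18*s + 20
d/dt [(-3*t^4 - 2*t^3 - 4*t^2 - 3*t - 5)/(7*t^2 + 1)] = (-42*t^5 - 14*t^4 - 12*t^3 + 15*t^2 + 62*t - 3)/(49*t^4 + 14*t^2 + 1)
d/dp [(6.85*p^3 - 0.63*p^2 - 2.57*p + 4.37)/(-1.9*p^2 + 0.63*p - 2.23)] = (-13.015*p^4 + 8.631*p^3 - 51.1064*p^2 + 19.4158*p + 2.978)/(3.61*p^4 - 2.394*p^3 + 8.8709*p^2 - 2.8098*p + 4.9729)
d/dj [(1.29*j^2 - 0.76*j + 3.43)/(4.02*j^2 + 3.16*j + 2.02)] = (7.1316*j^2 - 22.3656*j - 12.374)/(16.1604*j^4 + 25.4064*j^3 + 26.2264*j^2 + 12.7664*j + 4.0804)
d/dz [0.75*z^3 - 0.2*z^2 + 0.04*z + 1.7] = 2.25*z^2 - 0.4*z + 0.04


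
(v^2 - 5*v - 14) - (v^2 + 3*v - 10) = -8*v - 4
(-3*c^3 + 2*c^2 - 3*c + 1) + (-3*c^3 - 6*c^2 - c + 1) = -6*c^3 - 4*c^2 - 4*c + 2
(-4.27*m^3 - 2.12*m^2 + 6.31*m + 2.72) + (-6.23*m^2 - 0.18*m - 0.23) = -4.27*m^3 - 8.35*m^2 + 6.13*m + 2.49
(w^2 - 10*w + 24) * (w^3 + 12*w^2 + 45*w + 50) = w^5 + 2*w^4 - 51*w^3 - 112*w^2 + 580*w + 1200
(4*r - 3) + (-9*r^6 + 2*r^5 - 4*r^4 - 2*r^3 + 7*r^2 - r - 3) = -9*r^6 + 2*r^5 - 4*r^4 - 2*r^3 + 7*r^2 + 3*r - 6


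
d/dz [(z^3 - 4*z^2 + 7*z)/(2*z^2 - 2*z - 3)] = (2*z^4 - 4*z^3 - 15*z^2 + 24*z - 21)/(4*z^4 - 8*z^3 - 8*z^2 + 12*z + 9)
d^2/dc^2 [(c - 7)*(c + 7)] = 2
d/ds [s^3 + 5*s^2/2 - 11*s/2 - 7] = 3*s^2 + 5*s - 11/2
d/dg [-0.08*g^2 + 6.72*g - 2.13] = 6.72 - 0.16*g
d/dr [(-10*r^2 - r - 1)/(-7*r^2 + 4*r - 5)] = (-47*r^2 + 86*r + 9)/(49*r^4 - 56*r^3 + 86*r^2 - 40*r + 25)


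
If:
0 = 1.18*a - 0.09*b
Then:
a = 0.076271186440678*b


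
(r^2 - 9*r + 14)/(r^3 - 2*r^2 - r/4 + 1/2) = 4*(r - 7)/(4*r^2 - 1)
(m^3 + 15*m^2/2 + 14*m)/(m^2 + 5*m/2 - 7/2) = m*(m + 4)/(m - 1)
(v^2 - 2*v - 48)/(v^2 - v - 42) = (v - 8)/(v - 7)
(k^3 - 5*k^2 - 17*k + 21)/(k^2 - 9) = (k^2 - 8*k + 7)/(k - 3)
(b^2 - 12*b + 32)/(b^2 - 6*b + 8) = (b - 8)/(b - 2)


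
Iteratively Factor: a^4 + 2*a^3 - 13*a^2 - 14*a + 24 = (a + 4)*(a^3 - 2*a^2 - 5*a + 6) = (a - 3)*(a + 4)*(a^2 + a - 2) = (a - 3)*(a + 2)*(a + 4)*(a - 1)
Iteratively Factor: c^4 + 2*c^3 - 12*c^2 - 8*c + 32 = (c - 2)*(c^3 + 4*c^2 - 4*c - 16) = (c - 2)*(c + 2)*(c^2 + 2*c - 8) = (c - 2)*(c + 2)*(c + 4)*(c - 2)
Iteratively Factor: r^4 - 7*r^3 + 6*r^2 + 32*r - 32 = (r - 1)*(r^3 - 6*r^2 + 32) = (r - 4)*(r - 1)*(r^2 - 2*r - 8) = (r - 4)*(r - 1)*(r + 2)*(r - 4)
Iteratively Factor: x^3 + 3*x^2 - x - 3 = (x - 1)*(x^2 + 4*x + 3) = (x - 1)*(x + 3)*(x + 1)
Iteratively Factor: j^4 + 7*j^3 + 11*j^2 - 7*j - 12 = (j + 4)*(j^3 + 3*j^2 - j - 3) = (j + 1)*(j + 4)*(j^2 + 2*j - 3) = (j + 1)*(j + 3)*(j + 4)*(j - 1)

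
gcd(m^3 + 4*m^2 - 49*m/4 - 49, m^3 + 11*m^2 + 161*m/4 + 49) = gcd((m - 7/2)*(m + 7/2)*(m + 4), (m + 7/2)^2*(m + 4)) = m^2 + 15*m/2 + 14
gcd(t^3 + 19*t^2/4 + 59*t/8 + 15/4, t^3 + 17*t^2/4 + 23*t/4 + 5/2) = t^2 + 13*t/4 + 5/2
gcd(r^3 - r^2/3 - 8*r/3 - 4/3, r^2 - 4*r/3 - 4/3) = r^2 - 4*r/3 - 4/3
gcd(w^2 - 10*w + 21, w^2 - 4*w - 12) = 1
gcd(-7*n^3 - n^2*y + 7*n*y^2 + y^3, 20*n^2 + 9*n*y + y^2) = 1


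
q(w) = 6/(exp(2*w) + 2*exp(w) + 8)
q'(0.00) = -0.20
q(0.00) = 0.55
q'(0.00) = -0.20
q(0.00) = 0.55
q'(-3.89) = -0.00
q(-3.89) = 0.75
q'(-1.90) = -0.03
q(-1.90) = 0.72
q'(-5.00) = -0.00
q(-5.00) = 0.75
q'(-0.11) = -0.18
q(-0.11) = 0.57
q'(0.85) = -0.28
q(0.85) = 0.33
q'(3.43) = -0.01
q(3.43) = 0.01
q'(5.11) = -0.00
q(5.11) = 0.00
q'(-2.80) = -0.01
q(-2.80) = 0.74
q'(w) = 6*(-2*exp(2*w) - 2*exp(w))/(exp(2*w) + 2*exp(w) + 8)^2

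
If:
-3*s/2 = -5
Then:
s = 10/3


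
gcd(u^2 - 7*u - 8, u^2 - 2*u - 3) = u + 1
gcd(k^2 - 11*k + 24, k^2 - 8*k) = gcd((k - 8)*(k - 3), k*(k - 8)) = k - 8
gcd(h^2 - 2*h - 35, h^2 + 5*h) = h + 5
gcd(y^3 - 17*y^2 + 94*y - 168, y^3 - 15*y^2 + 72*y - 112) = y^2 - 11*y + 28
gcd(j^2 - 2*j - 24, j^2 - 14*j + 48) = j - 6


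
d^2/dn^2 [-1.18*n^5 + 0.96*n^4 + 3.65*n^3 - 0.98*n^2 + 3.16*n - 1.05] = -23.6*n^3 + 11.52*n^2 + 21.9*n - 1.96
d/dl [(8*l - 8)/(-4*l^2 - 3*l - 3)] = 16*(2*l^2 - 4*l - 3)/(16*l^4 + 24*l^3 + 33*l^2 + 18*l + 9)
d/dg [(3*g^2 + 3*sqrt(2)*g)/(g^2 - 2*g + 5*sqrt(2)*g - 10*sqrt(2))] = 6*(-g^2 + 2*sqrt(2)*g^2 - 10*sqrt(2)*g - 10)/(g^4 - 4*g^3 + 10*sqrt(2)*g^3 - 40*sqrt(2)*g^2 + 54*g^2 - 200*g + 40*sqrt(2)*g + 200)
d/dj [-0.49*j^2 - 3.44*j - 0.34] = -0.98*j - 3.44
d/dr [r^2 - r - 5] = 2*r - 1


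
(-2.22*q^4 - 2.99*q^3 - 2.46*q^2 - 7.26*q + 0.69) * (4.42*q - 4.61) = -9.8124*q^5 - 2.9816*q^4 + 2.9107*q^3 - 20.7486*q^2 + 36.5184*q - 3.1809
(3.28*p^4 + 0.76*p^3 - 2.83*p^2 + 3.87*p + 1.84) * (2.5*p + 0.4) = 8.2*p^5 + 3.212*p^4 - 6.771*p^3 + 8.543*p^2 + 6.148*p + 0.736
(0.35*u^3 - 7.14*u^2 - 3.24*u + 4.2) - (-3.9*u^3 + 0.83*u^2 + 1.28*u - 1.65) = 4.25*u^3 - 7.97*u^2 - 4.52*u + 5.85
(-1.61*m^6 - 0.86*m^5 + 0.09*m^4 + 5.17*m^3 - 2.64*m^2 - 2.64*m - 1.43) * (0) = 0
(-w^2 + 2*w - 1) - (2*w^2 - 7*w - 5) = -3*w^2 + 9*w + 4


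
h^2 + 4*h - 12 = (h - 2)*(h + 6)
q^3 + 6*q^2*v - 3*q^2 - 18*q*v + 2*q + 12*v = (q - 2)*(q - 1)*(q + 6*v)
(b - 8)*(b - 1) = b^2 - 9*b + 8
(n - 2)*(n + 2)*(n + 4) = n^3 + 4*n^2 - 4*n - 16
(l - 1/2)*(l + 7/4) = l^2 + 5*l/4 - 7/8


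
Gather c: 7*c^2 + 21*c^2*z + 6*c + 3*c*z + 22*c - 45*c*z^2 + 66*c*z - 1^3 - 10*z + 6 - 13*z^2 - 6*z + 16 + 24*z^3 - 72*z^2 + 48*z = c^2*(21*z + 7) + c*(-45*z^2 + 69*z + 28) + 24*z^3 - 85*z^2 + 32*z + 21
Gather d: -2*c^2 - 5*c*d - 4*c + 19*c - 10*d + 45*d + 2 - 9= -2*c^2 + 15*c + d*(35 - 5*c) - 7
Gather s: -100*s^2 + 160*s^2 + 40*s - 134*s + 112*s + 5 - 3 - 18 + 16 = 60*s^2 + 18*s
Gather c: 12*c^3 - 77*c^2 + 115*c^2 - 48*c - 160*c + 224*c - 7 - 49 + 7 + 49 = 12*c^3 + 38*c^2 + 16*c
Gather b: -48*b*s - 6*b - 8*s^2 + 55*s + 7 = b*(-48*s - 6) - 8*s^2 + 55*s + 7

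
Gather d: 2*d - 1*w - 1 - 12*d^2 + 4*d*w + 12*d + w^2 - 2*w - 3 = -12*d^2 + d*(4*w + 14) + w^2 - 3*w - 4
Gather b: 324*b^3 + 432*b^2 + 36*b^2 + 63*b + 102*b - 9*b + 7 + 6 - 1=324*b^3 + 468*b^2 + 156*b + 12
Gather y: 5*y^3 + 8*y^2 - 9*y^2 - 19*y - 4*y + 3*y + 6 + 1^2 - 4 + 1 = 5*y^3 - y^2 - 20*y + 4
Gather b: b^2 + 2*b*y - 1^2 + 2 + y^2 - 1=b^2 + 2*b*y + y^2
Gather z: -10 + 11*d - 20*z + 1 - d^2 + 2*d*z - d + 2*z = -d^2 + 10*d + z*(2*d - 18) - 9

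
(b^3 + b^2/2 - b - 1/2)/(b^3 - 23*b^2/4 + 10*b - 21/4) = 2*(2*b^2 + 3*b + 1)/(4*b^2 - 19*b + 21)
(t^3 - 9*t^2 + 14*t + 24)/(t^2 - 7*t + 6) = (t^2 - 3*t - 4)/(t - 1)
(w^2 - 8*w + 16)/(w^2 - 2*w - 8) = (w - 4)/(w + 2)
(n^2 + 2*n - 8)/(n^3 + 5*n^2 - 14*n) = (n + 4)/(n*(n + 7))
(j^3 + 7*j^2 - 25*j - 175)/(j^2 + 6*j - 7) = (j^2 - 25)/(j - 1)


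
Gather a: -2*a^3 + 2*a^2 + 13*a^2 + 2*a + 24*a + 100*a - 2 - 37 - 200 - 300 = -2*a^3 + 15*a^2 + 126*a - 539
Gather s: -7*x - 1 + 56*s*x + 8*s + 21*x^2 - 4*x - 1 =s*(56*x + 8) + 21*x^2 - 11*x - 2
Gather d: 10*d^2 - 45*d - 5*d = 10*d^2 - 50*d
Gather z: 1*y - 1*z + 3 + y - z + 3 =2*y - 2*z + 6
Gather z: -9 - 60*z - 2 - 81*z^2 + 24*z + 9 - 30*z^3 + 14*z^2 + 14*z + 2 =-30*z^3 - 67*z^2 - 22*z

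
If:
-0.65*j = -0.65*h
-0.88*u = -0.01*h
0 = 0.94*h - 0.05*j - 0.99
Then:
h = 1.11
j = 1.11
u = 0.01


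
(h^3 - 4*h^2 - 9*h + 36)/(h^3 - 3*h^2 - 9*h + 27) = (h - 4)/(h - 3)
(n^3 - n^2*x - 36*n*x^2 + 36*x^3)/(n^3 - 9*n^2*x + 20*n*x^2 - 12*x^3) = (-n - 6*x)/(-n + 2*x)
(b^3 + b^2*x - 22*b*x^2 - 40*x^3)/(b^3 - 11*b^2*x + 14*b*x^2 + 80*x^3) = (-b - 4*x)/(-b + 8*x)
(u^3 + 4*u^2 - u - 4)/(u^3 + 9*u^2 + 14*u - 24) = (u + 1)/(u + 6)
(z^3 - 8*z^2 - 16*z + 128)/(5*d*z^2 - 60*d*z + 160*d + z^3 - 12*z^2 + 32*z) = (z + 4)/(5*d + z)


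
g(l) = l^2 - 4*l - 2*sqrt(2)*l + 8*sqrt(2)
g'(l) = 2*l - 4 - 2*sqrt(2)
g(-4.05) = 55.37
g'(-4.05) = -14.93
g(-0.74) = 16.91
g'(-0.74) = -8.31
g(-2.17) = 30.84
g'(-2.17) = -11.17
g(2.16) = 1.23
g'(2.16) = -2.51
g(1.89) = 1.98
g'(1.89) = -3.05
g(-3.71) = 50.41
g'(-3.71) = -14.25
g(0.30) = 9.36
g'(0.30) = -6.23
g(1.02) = 5.39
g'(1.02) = -4.79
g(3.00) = -0.17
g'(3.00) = -0.83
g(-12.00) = 237.25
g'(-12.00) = -30.83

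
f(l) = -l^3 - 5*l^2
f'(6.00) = -168.00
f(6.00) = -396.00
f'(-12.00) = -312.00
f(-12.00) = 1008.00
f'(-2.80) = 4.48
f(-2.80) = -17.25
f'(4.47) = -104.64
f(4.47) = -189.22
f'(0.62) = -7.35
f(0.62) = -2.16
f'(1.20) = -16.32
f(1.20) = -8.93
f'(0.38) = -4.23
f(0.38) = -0.78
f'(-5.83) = -43.67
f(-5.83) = 28.21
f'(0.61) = -7.22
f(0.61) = -2.09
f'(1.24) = -17.01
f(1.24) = -9.59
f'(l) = -3*l^2 - 10*l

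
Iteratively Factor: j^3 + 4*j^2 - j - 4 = (j + 4)*(j^2 - 1) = (j - 1)*(j + 4)*(j + 1)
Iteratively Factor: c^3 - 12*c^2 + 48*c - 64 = (c - 4)*(c^2 - 8*c + 16) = (c - 4)^2*(c - 4)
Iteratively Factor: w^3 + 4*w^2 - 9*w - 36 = (w - 3)*(w^2 + 7*w + 12) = (w - 3)*(w + 4)*(w + 3)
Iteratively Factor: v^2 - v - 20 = (v - 5)*(v + 4)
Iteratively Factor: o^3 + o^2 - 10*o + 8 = (o - 1)*(o^2 + 2*o - 8) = (o - 2)*(o - 1)*(o + 4)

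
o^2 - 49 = (o - 7)*(o + 7)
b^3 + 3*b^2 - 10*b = b*(b - 2)*(b + 5)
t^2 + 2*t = t*(t + 2)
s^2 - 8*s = s*(s - 8)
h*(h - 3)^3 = h^4 - 9*h^3 + 27*h^2 - 27*h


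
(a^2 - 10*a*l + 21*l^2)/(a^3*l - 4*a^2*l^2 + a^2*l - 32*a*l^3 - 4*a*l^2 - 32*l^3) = (-a^2 + 10*a*l - 21*l^2)/(l*(-a^3 + 4*a^2*l - a^2 + 32*a*l^2 + 4*a*l + 32*l^2))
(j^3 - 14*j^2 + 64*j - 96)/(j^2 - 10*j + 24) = j - 4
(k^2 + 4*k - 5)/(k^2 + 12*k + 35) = (k - 1)/(k + 7)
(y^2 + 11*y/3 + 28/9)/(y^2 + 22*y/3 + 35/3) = (y + 4/3)/(y + 5)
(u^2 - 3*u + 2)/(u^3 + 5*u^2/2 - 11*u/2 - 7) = 2*(u - 1)/(2*u^2 + 9*u + 7)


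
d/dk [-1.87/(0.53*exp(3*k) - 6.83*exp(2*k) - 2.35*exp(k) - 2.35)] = (2.9733*exp(2*k) - 25.5442*exp(k) - 4.3945)*exp(k)/(-0.53*exp(3*k) + 6.83*exp(2*k) + 2.35*exp(k) + 2.35)^2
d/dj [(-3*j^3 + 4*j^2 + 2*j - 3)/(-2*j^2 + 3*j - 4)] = (6*j^4 - 18*j^3 + 52*j^2 - 44*j + 1)/(4*j^4 - 12*j^3 + 25*j^2 - 24*j + 16)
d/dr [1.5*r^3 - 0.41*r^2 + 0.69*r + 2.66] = 4.5*r^2 - 0.82*r + 0.69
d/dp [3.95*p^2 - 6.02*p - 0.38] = 7.9*p - 6.02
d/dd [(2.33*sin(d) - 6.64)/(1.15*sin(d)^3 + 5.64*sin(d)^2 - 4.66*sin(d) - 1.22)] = (-5.359*sin(d)^3 + 9.7668*sin(d)^2 + 74.8992*sin(d) - 33.785)*cos(d)/(1.3225*sin(d)^6 + 12.972*sin(d)^5 + 21.0916*sin(d)^4 - 55.3708*sin(d)^3 + 7.954*sin(d)^2 + 11.3704*sin(d) + 1.4884)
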